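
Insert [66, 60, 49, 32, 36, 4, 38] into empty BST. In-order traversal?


Insert 66: root
Insert 60: L from 66
Insert 49: L from 66 -> L from 60
Insert 32: L from 66 -> L from 60 -> L from 49
Insert 36: L from 66 -> L from 60 -> L from 49 -> R from 32
Insert 4: L from 66 -> L from 60 -> L from 49 -> L from 32
Insert 38: L from 66 -> L from 60 -> L from 49 -> R from 32 -> R from 36

In-order: [4, 32, 36, 38, 49, 60, 66]


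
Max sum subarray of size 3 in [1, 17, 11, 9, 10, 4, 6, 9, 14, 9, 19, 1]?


[0:3]: 29
[1:4]: 37
[2:5]: 30
[3:6]: 23
[4:7]: 20
[5:8]: 19
[6:9]: 29
[7:10]: 32
[8:11]: 42
[9:12]: 29

Max: 42 at [8:11]


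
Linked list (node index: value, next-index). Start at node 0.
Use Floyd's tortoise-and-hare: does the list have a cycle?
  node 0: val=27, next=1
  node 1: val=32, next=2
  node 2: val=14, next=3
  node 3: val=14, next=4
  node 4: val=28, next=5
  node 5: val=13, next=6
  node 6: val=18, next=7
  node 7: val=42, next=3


Floyd's tortoise (slow, +1) and hare (fast, +2):
  init: slow=0, fast=0
  step 1: slow=1, fast=2
  step 2: slow=2, fast=4
  step 3: slow=3, fast=6
  step 4: slow=4, fast=3
  step 5: slow=5, fast=5
  slow == fast at node 5: cycle detected

Cycle: yes


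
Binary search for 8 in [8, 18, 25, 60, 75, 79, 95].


Step 1: lo=0, hi=6, mid=3, val=60
Step 2: lo=0, hi=2, mid=1, val=18
Step 3: lo=0, hi=0, mid=0, val=8

Found at index 0


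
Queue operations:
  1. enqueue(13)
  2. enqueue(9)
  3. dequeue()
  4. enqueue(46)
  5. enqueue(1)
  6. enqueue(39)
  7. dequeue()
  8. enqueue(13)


enqueue(13) -> [13]
enqueue(9) -> [13, 9]
dequeue()->13, [9]
enqueue(46) -> [9, 46]
enqueue(1) -> [9, 46, 1]
enqueue(39) -> [9, 46, 1, 39]
dequeue()->9, [46, 1, 39]
enqueue(13) -> [46, 1, 39, 13]

Final queue: [46, 1, 39, 13]


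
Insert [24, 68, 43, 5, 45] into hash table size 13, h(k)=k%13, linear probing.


Insert 24: h=11 -> slot 11
Insert 68: h=3 -> slot 3
Insert 43: h=4 -> slot 4
Insert 5: h=5 -> slot 5
Insert 45: h=6 -> slot 6

Table: [None, None, None, 68, 43, 5, 45, None, None, None, None, 24, None]


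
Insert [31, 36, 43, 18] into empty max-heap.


Insert 31: [31]
Insert 36: [36, 31]
Insert 43: [43, 31, 36]
Insert 18: [43, 31, 36, 18]

Final heap: [43, 31, 36, 18]


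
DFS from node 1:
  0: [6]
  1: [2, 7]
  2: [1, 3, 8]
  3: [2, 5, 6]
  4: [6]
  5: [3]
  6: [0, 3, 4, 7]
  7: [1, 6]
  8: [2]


Visit 1, push [7, 2]
Visit 2, push [8, 3]
Visit 3, push [6, 5]
Visit 5, push []
Visit 6, push [7, 4, 0]
Visit 0, push []
Visit 4, push []
Visit 7, push []
Visit 8, push []

DFS order: [1, 2, 3, 5, 6, 0, 4, 7, 8]


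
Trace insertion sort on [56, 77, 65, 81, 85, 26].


Initial: [56, 77, 65, 81, 85, 26]
Insert 77: [56, 77, 65, 81, 85, 26]
Insert 65: [56, 65, 77, 81, 85, 26]
Insert 81: [56, 65, 77, 81, 85, 26]
Insert 85: [56, 65, 77, 81, 85, 26]
Insert 26: [26, 56, 65, 77, 81, 85]

Sorted: [26, 56, 65, 77, 81, 85]


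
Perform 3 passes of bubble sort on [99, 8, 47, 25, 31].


Initial: [99, 8, 47, 25, 31]
Pass 1: [8, 47, 25, 31, 99] (4 swaps)
Pass 2: [8, 25, 31, 47, 99] (2 swaps)
Pass 3: [8, 25, 31, 47, 99] (0 swaps)

After 3 passes: [8, 25, 31, 47, 99]


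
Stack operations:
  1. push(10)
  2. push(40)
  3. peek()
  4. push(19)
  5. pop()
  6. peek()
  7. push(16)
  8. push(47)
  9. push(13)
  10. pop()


push(10) -> [10]
push(40) -> [10, 40]
peek()->40
push(19) -> [10, 40, 19]
pop()->19, [10, 40]
peek()->40
push(16) -> [10, 40, 16]
push(47) -> [10, 40, 16, 47]
push(13) -> [10, 40, 16, 47, 13]
pop()->13, [10, 40, 16, 47]

Final stack: [10, 40, 16, 47]


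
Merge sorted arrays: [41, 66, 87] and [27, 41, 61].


Take 27 from B
Take 41 from A
Take 41 from B
Take 61 from B

Merged: [27, 41, 41, 61, 66, 87]


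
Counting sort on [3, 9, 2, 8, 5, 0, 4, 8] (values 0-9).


Input: [3, 9, 2, 8, 5, 0, 4, 8]
Counts: [1, 0, 1, 1, 1, 1, 0, 0, 2, 1]

Sorted: [0, 2, 3, 4, 5, 8, 8, 9]


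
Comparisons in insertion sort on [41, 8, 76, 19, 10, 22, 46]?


Algorithm: insertion sort
Input: [41, 8, 76, 19, 10, 22, 46]
Sorted: [8, 10, 19, 22, 41, 46, 76]

14


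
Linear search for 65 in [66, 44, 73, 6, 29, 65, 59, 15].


i=0: 66!=65
i=1: 44!=65
i=2: 73!=65
i=3: 6!=65
i=4: 29!=65
i=5: 65==65 found!

Found at 5, 6 comps


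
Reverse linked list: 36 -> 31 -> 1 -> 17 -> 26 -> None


Step 1: curr=36, set curr.next=prev(None) | reversed so far: 36
Step 2: curr=31, set curr.next=prev(36) | reversed so far: 31 -> 36
Step 3: curr=1, set curr.next=prev(31) | reversed so far: 1 -> 31 -> 36
Step 4: curr=17, set curr.next=prev(1) | reversed so far: 17 -> 1 -> 31 -> 36
Step 5: curr=26, set curr.next=prev(17) | reversed so far: 26 -> 17 -> 1 -> 31 -> 36

26 -> 17 -> 1 -> 31 -> 36 -> None


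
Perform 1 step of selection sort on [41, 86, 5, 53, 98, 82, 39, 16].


Initial: [41, 86, 5, 53, 98, 82, 39, 16]
Step 1: min=5 at 2
  Swap: [5, 86, 41, 53, 98, 82, 39, 16]

After 1 step: [5, 86, 41, 53, 98, 82, 39, 16]


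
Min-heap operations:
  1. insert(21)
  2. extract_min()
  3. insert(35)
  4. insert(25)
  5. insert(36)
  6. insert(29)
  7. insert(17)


insert(21) -> [21]
extract_min()->21, []
insert(35) -> [35]
insert(25) -> [25, 35]
insert(36) -> [25, 35, 36]
insert(29) -> [25, 29, 36, 35]
insert(17) -> [17, 25, 36, 35, 29]

Final heap: [17, 25, 36, 35, 29]


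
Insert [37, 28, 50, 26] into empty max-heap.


Insert 37: [37]
Insert 28: [37, 28]
Insert 50: [50, 28, 37]
Insert 26: [50, 28, 37, 26]

Final heap: [50, 28, 37, 26]


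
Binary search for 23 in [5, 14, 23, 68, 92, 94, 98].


Step 1: lo=0, hi=6, mid=3, val=68
Step 2: lo=0, hi=2, mid=1, val=14
Step 3: lo=2, hi=2, mid=2, val=23

Found at index 2


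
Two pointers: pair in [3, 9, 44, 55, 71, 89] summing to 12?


lo=0(3)+hi=5(89)=92
lo=0(3)+hi=4(71)=74
lo=0(3)+hi=3(55)=58
lo=0(3)+hi=2(44)=47
lo=0(3)+hi=1(9)=12

Yes: 3+9=12


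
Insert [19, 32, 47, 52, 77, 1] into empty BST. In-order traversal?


Insert 19: root
Insert 32: R from 19
Insert 47: R from 19 -> R from 32
Insert 52: R from 19 -> R from 32 -> R from 47
Insert 77: R from 19 -> R from 32 -> R from 47 -> R from 52
Insert 1: L from 19

In-order: [1, 19, 32, 47, 52, 77]


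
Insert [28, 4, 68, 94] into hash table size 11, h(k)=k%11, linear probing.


Insert 28: h=6 -> slot 6
Insert 4: h=4 -> slot 4
Insert 68: h=2 -> slot 2
Insert 94: h=6, 1 probes -> slot 7

Table: [None, None, 68, None, 4, None, 28, 94, None, None, None]


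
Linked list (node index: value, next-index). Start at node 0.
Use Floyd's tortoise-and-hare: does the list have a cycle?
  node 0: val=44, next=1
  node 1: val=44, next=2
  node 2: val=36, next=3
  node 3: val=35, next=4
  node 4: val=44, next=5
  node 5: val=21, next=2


Floyd's tortoise (slow, +1) and hare (fast, +2):
  init: slow=0, fast=0
  step 1: slow=1, fast=2
  step 2: slow=2, fast=4
  step 3: slow=3, fast=2
  step 4: slow=4, fast=4
  slow == fast at node 4: cycle detected

Cycle: yes


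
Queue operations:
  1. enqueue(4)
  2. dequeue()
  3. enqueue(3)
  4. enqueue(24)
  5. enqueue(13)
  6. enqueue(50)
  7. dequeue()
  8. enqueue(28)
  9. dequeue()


enqueue(4) -> [4]
dequeue()->4, []
enqueue(3) -> [3]
enqueue(24) -> [3, 24]
enqueue(13) -> [3, 24, 13]
enqueue(50) -> [3, 24, 13, 50]
dequeue()->3, [24, 13, 50]
enqueue(28) -> [24, 13, 50, 28]
dequeue()->24, [13, 50, 28]

Final queue: [13, 50, 28]


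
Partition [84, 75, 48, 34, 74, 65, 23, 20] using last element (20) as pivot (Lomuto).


Pivot: 20
Place pivot at 0: [20, 75, 48, 34, 74, 65, 23, 84]

Partitioned: [20, 75, 48, 34, 74, 65, 23, 84]


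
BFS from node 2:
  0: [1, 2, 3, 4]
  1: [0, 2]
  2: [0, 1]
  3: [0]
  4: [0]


Visit 2, enqueue [0, 1]
Visit 0, enqueue [3, 4]
Visit 1, enqueue []
Visit 3, enqueue []
Visit 4, enqueue []

BFS order: [2, 0, 1, 3, 4]


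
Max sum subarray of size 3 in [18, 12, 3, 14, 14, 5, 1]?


[0:3]: 33
[1:4]: 29
[2:5]: 31
[3:6]: 33
[4:7]: 20

Max: 33 at [0:3]


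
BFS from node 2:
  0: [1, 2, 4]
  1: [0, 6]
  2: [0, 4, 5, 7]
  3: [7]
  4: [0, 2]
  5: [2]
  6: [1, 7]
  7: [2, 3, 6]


Visit 2, enqueue [0, 4, 5, 7]
Visit 0, enqueue [1]
Visit 4, enqueue []
Visit 5, enqueue []
Visit 7, enqueue [3, 6]
Visit 1, enqueue []
Visit 3, enqueue []
Visit 6, enqueue []

BFS order: [2, 0, 4, 5, 7, 1, 3, 6]


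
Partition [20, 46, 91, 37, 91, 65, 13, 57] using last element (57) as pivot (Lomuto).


Pivot: 57
  20 <= 57: advance i (no swap)
  46 <= 57: advance i (no swap)
  37 <= 57: swap -> [20, 46, 37, 91, 91, 65, 13, 57]
  13 <= 57: swap -> [20, 46, 37, 13, 91, 65, 91, 57]
Place pivot at 4: [20, 46, 37, 13, 57, 65, 91, 91]

Partitioned: [20, 46, 37, 13, 57, 65, 91, 91]


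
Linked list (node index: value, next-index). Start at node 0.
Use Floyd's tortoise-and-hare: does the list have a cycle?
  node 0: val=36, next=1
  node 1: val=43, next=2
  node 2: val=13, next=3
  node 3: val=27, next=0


Floyd's tortoise (slow, +1) and hare (fast, +2):
  init: slow=0, fast=0
  step 1: slow=1, fast=2
  step 2: slow=2, fast=0
  step 3: slow=3, fast=2
  step 4: slow=0, fast=0
  slow == fast at node 0: cycle detected

Cycle: yes


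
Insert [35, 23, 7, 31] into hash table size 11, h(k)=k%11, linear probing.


Insert 35: h=2 -> slot 2
Insert 23: h=1 -> slot 1
Insert 7: h=7 -> slot 7
Insert 31: h=9 -> slot 9

Table: [None, 23, 35, None, None, None, None, 7, None, 31, None]


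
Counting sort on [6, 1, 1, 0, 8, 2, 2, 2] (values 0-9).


Input: [6, 1, 1, 0, 8, 2, 2, 2]
Counts: [1, 2, 3, 0, 0, 0, 1, 0, 1, 0]

Sorted: [0, 1, 1, 2, 2, 2, 6, 8]


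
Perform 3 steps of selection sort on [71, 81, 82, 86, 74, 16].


Initial: [71, 81, 82, 86, 74, 16]
Step 1: min=16 at 5
  Swap: [16, 81, 82, 86, 74, 71]
Step 2: min=71 at 5
  Swap: [16, 71, 82, 86, 74, 81]
Step 3: min=74 at 4
  Swap: [16, 71, 74, 86, 82, 81]

After 3 steps: [16, 71, 74, 86, 82, 81]


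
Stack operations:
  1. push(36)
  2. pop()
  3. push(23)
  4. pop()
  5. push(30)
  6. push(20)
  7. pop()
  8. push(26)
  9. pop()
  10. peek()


push(36) -> [36]
pop()->36, []
push(23) -> [23]
pop()->23, []
push(30) -> [30]
push(20) -> [30, 20]
pop()->20, [30]
push(26) -> [30, 26]
pop()->26, [30]
peek()->30

Final stack: [30]


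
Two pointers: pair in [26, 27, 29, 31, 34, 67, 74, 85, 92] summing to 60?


lo=0(26)+hi=8(92)=118
lo=0(26)+hi=7(85)=111
lo=0(26)+hi=6(74)=100
lo=0(26)+hi=5(67)=93
lo=0(26)+hi=4(34)=60

Yes: 26+34=60


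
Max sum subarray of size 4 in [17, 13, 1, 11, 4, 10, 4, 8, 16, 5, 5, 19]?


[0:4]: 42
[1:5]: 29
[2:6]: 26
[3:7]: 29
[4:8]: 26
[5:9]: 38
[6:10]: 33
[7:11]: 34
[8:12]: 45

Max: 45 at [8:12]


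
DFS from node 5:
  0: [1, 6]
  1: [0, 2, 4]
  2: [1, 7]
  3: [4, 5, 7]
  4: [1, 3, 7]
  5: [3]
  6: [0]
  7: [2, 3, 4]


Visit 5, push [3]
Visit 3, push [7, 4]
Visit 4, push [7, 1]
Visit 1, push [2, 0]
Visit 0, push [6]
Visit 6, push []
Visit 2, push [7]
Visit 7, push []

DFS order: [5, 3, 4, 1, 0, 6, 2, 7]


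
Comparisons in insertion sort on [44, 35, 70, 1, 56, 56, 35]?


Algorithm: insertion sort
Input: [44, 35, 70, 1, 56, 56, 35]
Sorted: [1, 35, 35, 44, 56, 56, 70]

14


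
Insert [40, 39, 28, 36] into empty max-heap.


Insert 40: [40]
Insert 39: [40, 39]
Insert 28: [40, 39, 28]
Insert 36: [40, 39, 28, 36]

Final heap: [40, 39, 28, 36]


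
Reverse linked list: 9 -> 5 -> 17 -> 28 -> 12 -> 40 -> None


Step 1: curr=9, set curr.next=prev(None) | reversed so far: 9
Step 2: curr=5, set curr.next=prev(9) | reversed so far: 5 -> 9
Step 3: curr=17, set curr.next=prev(5) | reversed so far: 17 -> 5 -> 9
Step 4: curr=28, set curr.next=prev(17) | reversed so far: 28 -> 17 -> 5 -> 9
Step 5: curr=12, set curr.next=prev(28) | reversed so far: 12 -> 28 -> 17 -> 5 -> 9
Step 6: curr=40, set curr.next=prev(12) | reversed so far: 40 -> 12 -> 28 -> 17 -> 5 -> 9

40 -> 12 -> 28 -> 17 -> 5 -> 9 -> None


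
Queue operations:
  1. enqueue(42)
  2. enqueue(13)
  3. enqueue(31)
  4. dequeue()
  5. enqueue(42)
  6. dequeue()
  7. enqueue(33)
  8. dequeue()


enqueue(42) -> [42]
enqueue(13) -> [42, 13]
enqueue(31) -> [42, 13, 31]
dequeue()->42, [13, 31]
enqueue(42) -> [13, 31, 42]
dequeue()->13, [31, 42]
enqueue(33) -> [31, 42, 33]
dequeue()->31, [42, 33]

Final queue: [42, 33]


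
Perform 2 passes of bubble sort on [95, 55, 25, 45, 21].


Initial: [95, 55, 25, 45, 21]
Pass 1: [55, 25, 45, 21, 95] (4 swaps)
Pass 2: [25, 45, 21, 55, 95] (3 swaps)

After 2 passes: [25, 45, 21, 55, 95]


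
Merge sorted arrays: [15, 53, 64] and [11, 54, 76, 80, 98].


Take 11 from B
Take 15 from A
Take 53 from A
Take 54 from B
Take 64 from A

Merged: [11, 15, 53, 54, 64, 76, 80, 98]


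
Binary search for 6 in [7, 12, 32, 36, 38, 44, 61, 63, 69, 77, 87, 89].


Step 1: lo=0, hi=11, mid=5, val=44
Step 2: lo=0, hi=4, mid=2, val=32
Step 3: lo=0, hi=1, mid=0, val=7

Not found


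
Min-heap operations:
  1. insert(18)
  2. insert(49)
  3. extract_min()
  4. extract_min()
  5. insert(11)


insert(18) -> [18]
insert(49) -> [18, 49]
extract_min()->18, [49]
extract_min()->49, []
insert(11) -> [11]

Final heap: [11]


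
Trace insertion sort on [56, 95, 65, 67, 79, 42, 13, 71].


Initial: [56, 95, 65, 67, 79, 42, 13, 71]
Insert 95: [56, 95, 65, 67, 79, 42, 13, 71]
Insert 65: [56, 65, 95, 67, 79, 42, 13, 71]
Insert 67: [56, 65, 67, 95, 79, 42, 13, 71]
Insert 79: [56, 65, 67, 79, 95, 42, 13, 71]
Insert 42: [42, 56, 65, 67, 79, 95, 13, 71]
Insert 13: [13, 42, 56, 65, 67, 79, 95, 71]
Insert 71: [13, 42, 56, 65, 67, 71, 79, 95]

Sorted: [13, 42, 56, 65, 67, 71, 79, 95]


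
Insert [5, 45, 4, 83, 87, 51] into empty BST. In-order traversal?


Insert 5: root
Insert 45: R from 5
Insert 4: L from 5
Insert 83: R from 5 -> R from 45
Insert 87: R from 5 -> R from 45 -> R from 83
Insert 51: R from 5 -> R from 45 -> L from 83

In-order: [4, 5, 45, 51, 83, 87]


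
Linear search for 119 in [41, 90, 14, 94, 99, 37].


i=0: 41!=119
i=1: 90!=119
i=2: 14!=119
i=3: 94!=119
i=4: 99!=119
i=5: 37!=119

Not found, 6 comps


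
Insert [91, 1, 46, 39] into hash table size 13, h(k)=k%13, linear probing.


Insert 91: h=0 -> slot 0
Insert 1: h=1 -> slot 1
Insert 46: h=7 -> slot 7
Insert 39: h=0, 2 probes -> slot 2

Table: [91, 1, 39, None, None, None, None, 46, None, None, None, None, None]


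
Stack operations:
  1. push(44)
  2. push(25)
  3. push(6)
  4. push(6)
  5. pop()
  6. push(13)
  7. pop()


push(44) -> [44]
push(25) -> [44, 25]
push(6) -> [44, 25, 6]
push(6) -> [44, 25, 6, 6]
pop()->6, [44, 25, 6]
push(13) -> [44, 25, 6, 13]
pop()->13, [44, 25, 6]

Final stack: [44, 25, 6]


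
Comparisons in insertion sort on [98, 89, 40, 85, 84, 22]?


Algorithm: insertion sort
Input: [98, 89, 40, 85, 84, 22]
Sorted: [22, 40, 84, 85, 89, 98]

15


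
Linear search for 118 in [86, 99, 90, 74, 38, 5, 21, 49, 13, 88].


i=0: 86!=118
i=1: 99!=118
i=2: 90!=118
i=3: 74!=118
i=4: 38!=118
i=5: 5!=118
i=6: 21!=118
i=7: 49!=118
i=8: 13!=118
i=9: 88!=118

Not found, 10 comps


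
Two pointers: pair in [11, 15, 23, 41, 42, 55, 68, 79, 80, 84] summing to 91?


lo=0(11)+hi=9(84)=95
lo=0(11)+hi=8(80)=91

Yes: 11+80=91


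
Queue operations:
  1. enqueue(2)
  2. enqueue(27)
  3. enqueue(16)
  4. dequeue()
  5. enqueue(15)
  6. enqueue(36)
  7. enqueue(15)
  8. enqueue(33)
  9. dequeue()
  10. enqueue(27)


enqueue(2) -> [2]
enqueue(27) -> [2, 27]
enqueue(16) -> [2, 27, 16]
dequeue()->2, [27, 16]
enqueue(15) -> [27, 16, 15]
enqueue(36) -> [27, 16, 15, 36]
enqueue(15) -> [27, 16, 15, 36, 15]
enqueue(33) -> [27, 16, 15, 36, 15, 33]
dequeue()->27, [16, 15, 36, 15, 33]
enqueue(27) -> [16, 15, 36, 15, 33, 27]

Final queue: [16, 15, 36, 15, 33, 27]


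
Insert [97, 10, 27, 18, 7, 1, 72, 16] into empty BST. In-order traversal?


Insert 97: root
Insert 10: L from 97
Insert 27: L from 97 -> R from 10
Insert 18: L from 97 -> R from 10 -> L from 27
Insert 7: L from 97 -> L from 10
Insert 1: L from 97 -> L from 10 -> L from 7
Insert 72: L from 97 -> R from 10 -> R from 27
Insert 16: L from 97 -> R from 10 -> L from 27 -> L from 18

In-order: [1, 7, 10, 16, 18, 27, 72, 97]


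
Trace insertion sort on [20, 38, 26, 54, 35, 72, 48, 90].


Initial: [20, 38, 26, 54, 35, 72, 48, 90]
Insert 38: [20, 38, 26, 54, 35, 72, 48, 90]
Insert 26: [20, 26, 38, 54, 35, 72, 48, 90]
Insert 54: [20, 26, 38, 54, 35, 72, 48, 90]
Insert 35: [20, 26, 35, 38, 54, 72, 48, 90]
Insert 72: [20, 26, 35, 38, 54, 72, 48, 90]
Insert 48: [20, 26, 35, 38, 48, 54, 72, 90]
Insert 90: [20, 26, 35, 38, 48, 54, 72, 90]

Sorted: [20, 26, 35, 38, 48, 54, 72, 90]


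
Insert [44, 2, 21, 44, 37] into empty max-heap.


Insert 44: [44]
Insert 2: [44, 2]
Insert 21: [44, 2, 21]
Insert 44: [44, 44, 21, 2]
Insert 37: [44, 44, 21, 2, 37]

Final heap: [44, 44, 21, 2, 37]


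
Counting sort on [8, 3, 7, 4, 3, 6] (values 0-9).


Input: [8, 3, 7, 4, 3, 6]
Counts: [0, 0, 0, 2, 1, 0, 1, 1, 1, 0]

Sorted: [3, 3, 4, 6, 7, 8]


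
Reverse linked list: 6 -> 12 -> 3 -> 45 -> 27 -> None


Step 1: curr=6, set curr.next=prev(None) | reversed so far: 6
Step 2: curr=12, set curr.next=prev(6) | reversed so far: 12 -> 6
Step 3: curr=3, set curr.next=prev(12) | reversed so far: 3 -> 12 -> 6
Step 4: curr=45, set curr.next=prev(3) | reversed so far: 45 -> 3 -> 12 -> 6
Step 5: curr=27, set curr.next=prev(45) | reversed so far: 27 -> 45 -> 3 -> 12 -> 6

27 -> 45 -> 3 -> 12 -> 6 -> None


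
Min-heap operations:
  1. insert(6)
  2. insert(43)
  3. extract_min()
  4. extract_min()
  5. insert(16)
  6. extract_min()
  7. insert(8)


insert(6) -> [6]
insert(43) -> [6, 43]
extract_min()->6, [43]
extract_min()->43, []
insert(16) -> [16]
extract_min()->16, []
insert(8) -> [8]

Final heap: [8]


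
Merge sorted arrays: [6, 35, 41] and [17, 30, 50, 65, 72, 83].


Take 6 from A
Take 17 from B
Take 30 from B
Take 35 from A
Take 41 from A

Merged: [6, 17, 30, 35, 41, 50, 65, 72, 83]


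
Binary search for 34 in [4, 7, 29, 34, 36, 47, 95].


Step 1: lo=0, hi=6, mid=3, val=34

Found at index 3


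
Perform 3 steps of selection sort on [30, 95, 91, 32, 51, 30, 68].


Initial: [30, 95, 91, 32, 51, 30, 68]
Step 1: min=30 at 0
  Swap: [30, 95, 91, 32, 51, 30, 68]
Step 2: min=30 at 5
  Swap: [30, 30, 91, 32, 51, 95, 68]
Step 3: min=32 at 3
  Swap: [30, 30, 32, 91, 51, 95, 68]

After 3 steps: [30, 30, 32, 91, 51, 95, 68]


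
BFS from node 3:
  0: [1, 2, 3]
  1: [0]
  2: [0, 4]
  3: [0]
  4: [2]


Visit 3, enqueue [0]
Visit 0, enqueue [1, 2]
Visit 1, enqueue []
Visit 2, enqueue [4]
Visit 4, enqueue []

BFS order: [3, 0, 1, 2, 4]


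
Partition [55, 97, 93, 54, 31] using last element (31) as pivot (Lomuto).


Pivot: 31
Place pivot at 0: [31, 97, 93, 54, 55]

Partitioned: [31, 97, 93, 54, 55]


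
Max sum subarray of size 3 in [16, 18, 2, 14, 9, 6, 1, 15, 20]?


[0:3]: 36
[1:4]: 34
[2:5]: 25
[3:6]: 29
[4:7]: 16
[5:8]: 22
[6:9]: 36

Max: 36 at [0:3]


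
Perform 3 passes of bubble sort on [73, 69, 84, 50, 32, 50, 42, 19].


Initial: [73, 69, 84, 50, 32, 50, 42, 19]
Pass 1: [69, 73, 50, 32, 50, 42, 19, 84] (6 swaps)
Pass 2: [69, 50, 32, 50, 42, 19, 73, 84] (5 swaps)
Pass 3: [50, 32, 50, 42, 19, 69, 73, 84] (5 swaps)

After 3 passes: [50, 32, 50, 42, 19, 69, 73, 84]


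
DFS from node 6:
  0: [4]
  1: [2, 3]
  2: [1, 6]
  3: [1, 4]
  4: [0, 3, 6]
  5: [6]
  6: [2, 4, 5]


Visit 6, push [5, 4, 2]
Visit 2, push [1]
Visit 1, push [3]
Visit 3, push [4]
Visit 4, push [0]
Visit 0, push []
Visit 5, push []

DFS order: [6, 2, 1, 3, 4, 0, 5]


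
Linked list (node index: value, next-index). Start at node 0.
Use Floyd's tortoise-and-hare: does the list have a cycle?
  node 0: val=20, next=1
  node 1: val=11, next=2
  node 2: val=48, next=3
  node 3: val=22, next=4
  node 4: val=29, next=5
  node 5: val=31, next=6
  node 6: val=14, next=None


Floyd's tortoise (slow, +1) and hare (fast, +2):
  init: slow=0, fast=0
  step 1: slow=1, fast=2
  step 2: slow=2, fast=4
  step 3: slow=3, fast=6
  step 4: fast -> None, no cycle

Cycle: no


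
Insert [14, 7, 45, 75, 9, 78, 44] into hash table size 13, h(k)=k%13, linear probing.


Insert 14: h=1 -> slot 1
Insert 7: h=7 -> slot 7
Insert 45: h=6 -> slot 6
Insert 75: h=10 -> slot 10
Insert 9: h=9 -> slot 9
Insert 78: h=0 -> slot 0
Insert 44: h=5 -> slot 5

Table: [78, 14, None, None, None, 44, 45, 7, None, 9, 75, None, None]


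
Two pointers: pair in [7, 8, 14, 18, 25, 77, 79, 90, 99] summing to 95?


lo=0(7)+hi=8(99)=106
lo=0(7)+hi=7(90)=97
lo=0(7)+hi=6(79)=86
lo=1(8)+hi=6(79)=87
lo=2(14)+hi=6(79)=93
lo=3(18)+hi=6(79)=97
lo=3(18)+hi=5(77)=95

Yes: 18+77=95


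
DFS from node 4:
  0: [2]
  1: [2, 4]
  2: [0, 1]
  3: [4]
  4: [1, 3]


Visit 4, push [3, 1]
Visit 1, push [2]
Visit 2, push [0]
Visit 0, push []
Visit 3, push []

DFS order: [4, 1, 2, 0, 3]


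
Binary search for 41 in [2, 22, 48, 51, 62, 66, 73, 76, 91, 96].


Step 1: lo=0, hi=9, mid=4, val=62
Step 2: lo=0, hi=3, mid=1, val=22
Step 3: lo=2, hi=3, mid=2, val=48

Not found


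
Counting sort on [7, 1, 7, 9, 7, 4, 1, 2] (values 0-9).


Input: [7, 1, 7, 9, 7, 4, 1, 2]
Counts: [0, 2, 1, 0, 1, 0, 0, 3, 0, 1]

Sorted: [1, 1, 2, 4, 7, 7, 7, 9]


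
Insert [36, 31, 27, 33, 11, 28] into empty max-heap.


Insert 36: [36]
Insert 31: [36, 31]
Insert 27: [36, 31, 27]
Insert 33: [36, 33, 27, 31]
Insert 11: [36, 33, 27, 31, 11]
Insert 28: [36, 33, 28, 31, 11, 27]

Final heap: [36, 33, 28, 31, 11, 27]


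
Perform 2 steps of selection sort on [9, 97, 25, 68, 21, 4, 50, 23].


Initial: [9, 97, 25, 68, 21, 4, 50, 23]
Step 1: min=4 at 5
  Swap: [4, 97, 25, 68, 21, 9, 50, 23]
Step 2: min=9 at 5
  Swap: [4, 9, 25, 68, 21, 97, 50, 23]

After 2 steps: [4, 9, 25, 68, 21, 97, 50, 23]


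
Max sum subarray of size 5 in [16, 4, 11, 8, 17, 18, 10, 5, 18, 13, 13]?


[0:5]: 56
[1:6]: 58
[2:7]: 64
[3:8]: 58
[4:9]: 68
[5:10]: 64
[6:11]: 59

Max: 68 at [4:9]


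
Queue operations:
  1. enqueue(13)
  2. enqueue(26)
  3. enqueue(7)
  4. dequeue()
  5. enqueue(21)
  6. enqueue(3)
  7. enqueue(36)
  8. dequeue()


enqueue(13) -> [13]
enqueue(26) -> [13, 26]
enqueue(7) -> [13, 26, 7]
dequeue()->13, [26, 7]
enqueue(21) -> [26, 7, 21]
enqueue(3) -> [26, 7, 21, 3]
enqueue(36) -> [26, 7, 21, 3, 36]
dequeue()->26, [7, 21, 3, 36]

Final queue: [7, 21, 3, 36]


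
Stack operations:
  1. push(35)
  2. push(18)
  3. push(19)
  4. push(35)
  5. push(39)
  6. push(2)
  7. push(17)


push(35) -> [35]
push(18) -> [35, 18]
push(19) -> [35, 18, 19]
push(35) -> [35, 18, 19, 35]
push(39) -> [35, 18, 19, 35, 39]
push(2) -> [35, 18, 19, 35, 39, 2]
push(17) -> [35, 18, 19, 35, 39, 2, 17]

Final stack: [35, 18, 19, 35, 39, 2, 17]


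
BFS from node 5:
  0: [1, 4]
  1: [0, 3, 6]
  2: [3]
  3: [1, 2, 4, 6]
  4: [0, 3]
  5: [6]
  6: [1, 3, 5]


Visit 5, enqueue [6]
Visit 6, enqueue [1, 3]
Visit 1, enqueue [0]
Visit 3, enqueue [2, 4]
Visit 0, enqueue []
Visit 2, enqueue []
Visit 4, enqueue []

BFS order: [5, 6, 1, 3, 0, 2, 4]


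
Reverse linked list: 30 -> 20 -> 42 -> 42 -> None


Step 1: curr=30, set curr.next=prev(None) | reversed so far: 30
Step 2: curr=20, set curr.next=prev(30) | reversed so far: 20 -> 30
Step 3: curr=42, set curr.next=prev(20) | reversed so far: 42 -> 20 -> 30
Step 4: curr=42, set curr.next=prev(42) | reversed so far: 42 -> 42 -> 20 -> 30

42 -> 42 -> 20 -> 30 -> None


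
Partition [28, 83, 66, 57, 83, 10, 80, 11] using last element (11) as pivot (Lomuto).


Pivot: 11
  10 <= 11: swap -> [10, 83, 66, 57, 83, 28, 80, 11]
Place pivot at 1: [10, 11, 66, 57, 83, 28, 80, 83]

Partitioned: [10, 11, 66, 57, 83, 28, 80, 83]


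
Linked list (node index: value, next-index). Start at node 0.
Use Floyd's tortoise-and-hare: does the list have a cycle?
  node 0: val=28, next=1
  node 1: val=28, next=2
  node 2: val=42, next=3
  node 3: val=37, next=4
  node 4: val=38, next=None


Floyd's tortoise (slow, +1) and hare (fast, +2):
  init: slow=0, fast=0
  step 1: slow=1, fast=2
  step 2: slow=2, fast=4
  step 3: fast -> None, no cycle

Cycle: no


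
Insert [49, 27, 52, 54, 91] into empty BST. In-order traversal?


Insert 49: root
Insert 27: L from 49
Insert 52: R from 49
Insert 54: R from 49 -> R from 52
Insert 91: R from 49 -> R from 52 -> R from 54

In-order: [27, 49, 52, 54, 91]


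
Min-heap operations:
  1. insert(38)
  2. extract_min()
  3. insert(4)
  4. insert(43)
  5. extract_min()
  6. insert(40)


insert(38) -> [38]
extract_min()->38, []
insert(4) -> [4]
insert(43) -> [4, 43]
extract_min()->4, [43]
insert(40) -> [40, 43]

Final heap: [40, 43]


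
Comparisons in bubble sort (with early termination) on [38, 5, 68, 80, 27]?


Algorithm: bubble sort (with early termination)
Input: [38, 5, 68, 80, 27]
Sorted: [5, 27, 38, 68, 80]

10


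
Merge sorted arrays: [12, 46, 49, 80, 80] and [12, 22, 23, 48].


Take 12 from A
Take 12 from B
Take 22 from B
Take 23 from B
Take 46 from A
Take 48 from B

Merged: [12, 12, 22, 23, 46, 48, 49, 80, 80]


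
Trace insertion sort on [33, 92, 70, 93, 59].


Initial: [33, 92, 70, 93, 59]
Insert 92: [33, 92, 70, 93, 59]
Insert 70: [33, 70, 92, 93, 59]
Insert 93: [33, 70, 92, 93, 59]
Insert 59: [33, 59, 70, 92, 93]

Sorted: [33, 59, 70, 92, 93]


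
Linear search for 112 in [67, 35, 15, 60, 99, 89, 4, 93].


i=0: 67!=112
i=1: 35!=112
i=2: 15!=112
i=3: 60!=112
i=4: 99!=112
i=5: 89!=112
i=6: 4!=112
i=7: 93!=112

Not found, 8 comps


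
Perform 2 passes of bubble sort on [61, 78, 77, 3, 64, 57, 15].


Initial: [61, 78, 77, 3, 64, 57, 15]
Pass 1: [61, 77, 3, 64, 57, 15, 78] (5 swaps)
Pass 2: [61, 3, 64, 57, 15, 77, 78] (4 swaps)

After 2 passes: [61, 3, 64, 57, 15, 77, 78]


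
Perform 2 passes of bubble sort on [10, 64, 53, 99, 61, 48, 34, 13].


Initial: [10, 64, 53, 99, 61, 48, 34, 13]
Pass 1: [10, 53, 64, 61, 48, 34, 13, 99] (5 swaps)
Pass 2: [10, 53, 61, 48, 34, 13, 64, 99] (4 swaps)

After 2 passes: [10, 53, 61, 48, 34, 13, 64, 99]


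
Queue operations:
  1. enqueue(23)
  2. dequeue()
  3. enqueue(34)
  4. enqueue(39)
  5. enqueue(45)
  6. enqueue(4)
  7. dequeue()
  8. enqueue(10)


enqueue(23) -> [23]
dequeue()->23, []
enqueue(34) -> [34]
enqueue(39) -> [34, 39]
enqueue(45) -> [34, 39, 45]
enqueue(4) -> [34, 39, 45, 4]
dequeue()->34, [39, 45, 4]
enqueue(10) -> [39, 45, 4, 10]

Final queue: [39, 45, 4, 10]


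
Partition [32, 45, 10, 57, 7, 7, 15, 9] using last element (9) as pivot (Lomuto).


Pivot: 9
  7 <= 9: swap -> [7, 45, 10, 57, 32, 7, 15, 9]
  7 <= 9: swap -> [7, 7, 10, 57, 32, 45, 15, 9]
Place pivot at 2: [7, 7, 9, 57, 32, 45, 15, 10]

Partitioned: [7, 7, 9, 57, 32, 45, 15, 10]


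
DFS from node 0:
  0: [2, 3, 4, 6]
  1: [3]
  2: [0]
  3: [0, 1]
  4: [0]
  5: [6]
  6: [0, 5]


Visit 0, push [6, 4, 3, 2]
Visit 2, push []
Visit 3, push [1]
Visit 1, push []
Visit 4, push []
Visit 6, push [5]
Visit 5, push []

DFS order: [0, 2, 3, 1, 4, 6, 5]


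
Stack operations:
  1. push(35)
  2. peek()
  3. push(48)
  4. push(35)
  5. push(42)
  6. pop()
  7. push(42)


push(35) -> [35]
peek()->35
push(48) -> [35, 48]
push(35) -> [35, 48, 35]
push(42) -> [35, 48, 35, 42]
pop()->42, [35, 48, 35]
push(42) -> [35, 48, 35, 42]

Final stack: [35, 48, 35, 42]


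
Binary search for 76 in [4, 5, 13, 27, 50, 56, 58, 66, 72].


Step 1: lo=0, hi=8, mid=4, val=50
Step 2: lo=5, hi=8, mid=6, val=58
Step 3: lo=7, hi=8, mid=7, val=66
Step 4: lo=8, hi=8, mid=8, val=72

Not found


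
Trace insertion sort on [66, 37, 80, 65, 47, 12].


Initial: [66, 37, 80, 65, 47, 12]
Insert 37: [37, 66, 80, 65, 47, 12]
Insert 80: [37, 66, 80, 65, 47, 12]
Insert 65: [37, 65, 66, 80, 47, 12]
Insert 47: [37, 47, 65, 66, 80, 12]
Insert 12: [12, 37, 47, 65, 66, 80]

Sorted: [12, 37, 47, 65, 66, 80]


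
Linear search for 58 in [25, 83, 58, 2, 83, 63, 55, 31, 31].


i=0: 25!=58
i=1: 83!=58
i=2: 58==58 found!

Found at 2, 3 comps


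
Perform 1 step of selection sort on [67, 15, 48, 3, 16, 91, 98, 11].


Initial: [67, 15, 48, 3, 16, 91, 98, 11]
Step 1: min=3 at 3
  Swap: [3, 15, 48, 67, 16, 91, 98, 11]

After 1 step: [3, 15, 48, 67, 16, 91, 98, 11]


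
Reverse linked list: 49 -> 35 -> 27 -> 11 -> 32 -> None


Step 1: curr=49, set curr.next=prev(None) | reversed so far: 49
Step 2: curr=35, set curr.next=prev(49) | reversed so far: 35 -> 49
Step 3: curr=27, set curr.next=prev(35) | reversed so far: 27 -> 35 -> 49
Step 4: curr=11, set curr.next=prev(27) | reversed so far: 11 -> 27 -> 35 -> 49
Step 5: curr=32, set curr.next=prev(11) | reversed so far: 32 -> 11 -> 27 -> 35 -> 49

32 -> 11 -> 27 -> 35 -> 49 -> None


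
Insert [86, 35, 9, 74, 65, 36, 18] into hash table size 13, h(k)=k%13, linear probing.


Insert 86: h=8 -> slot 8
Insert 35: h=9 -> slot 9
Insert 9: h=9, 1 probes -> slot 10
Insert 74: h=9, 2 probes -> slot 11
Insert 65: h=0 -> slot 0
Insert 36: h=10, 2 probes -> slot 12
Insert 18: h=5 -> slot 5

Table: [65, None, None, None, None, 18, None, None, 86, 35, 9, 74, 36]


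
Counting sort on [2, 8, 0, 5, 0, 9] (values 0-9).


Input: [2, 8, 0, 5, 0, 9]
Counts: [2, 0, 1, 0, 0, 1, 0, 0, 1, 1]

Sorted: [0, 0, 2, 5, 8, 9]


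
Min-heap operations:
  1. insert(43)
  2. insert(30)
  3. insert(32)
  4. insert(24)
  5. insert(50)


insert(43) -> [43]
insert(30) -> [30, 43]
insert(32) -> [30, 43, 32]
insert(24) -> [24, 30, 32, 43]
insert(50) -> [24, 30, 32, 43, 50]

Final heap: [24, 30, 32, 43, 50]


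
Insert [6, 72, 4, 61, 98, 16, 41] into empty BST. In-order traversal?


Insert 6: root
Insert 72: R from 6
Insert 4: L from 6
Insert 61: R from 6 -> L from 72
Insert 98: R from 6 -> R from 72
Insert 16: R from 6 -> L from 72 -> L from 61
Insert 41: R from 6 -> L from 72 -> L from 61 -> R from 16

In-order: [4, 6, 16, 41, 61, 72, 98]


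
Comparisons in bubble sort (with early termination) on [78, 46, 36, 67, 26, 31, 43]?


Algorithm: bubble sort (with early termination)
Input: [78, 46, 36, 67, 26, 31, 43]
Sorted: [26, 31, 36, 43, 46, 67, 78]

20


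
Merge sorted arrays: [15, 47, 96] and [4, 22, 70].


Take 4 from B
Take 15 from A
Take 22 from B
Take 47 from A
Take 70 from B

Merged: [4, 15, 22, 47, 70, 96]


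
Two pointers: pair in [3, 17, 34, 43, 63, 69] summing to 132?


lo=0(3)+hi=5(69)=72
lo=1(17)+hi=5(69)=86
lo=2(34)+hi=5(69)=103
lo=3(43)+hi=5(69)=112
lo=4(63)+hi=5(69)=132

Yes: 63+69=132


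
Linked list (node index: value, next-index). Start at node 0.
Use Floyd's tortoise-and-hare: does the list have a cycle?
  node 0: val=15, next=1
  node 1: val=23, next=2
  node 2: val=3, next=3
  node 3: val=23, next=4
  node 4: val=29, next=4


Floyd's tortoise (slow, +1) and hare (fast, +2):
  init: slow=0, fast=0
  step 1: slow=1, fast=2
  step 2: slow=2, fast=4
  step 3: slow=3, fast=4
  step 4: slow=4, fast=4
  slow == fast at node 4: cycle detected

Cycle: yes


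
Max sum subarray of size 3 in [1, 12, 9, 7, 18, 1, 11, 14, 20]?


[0:3]: 22
[1:4]: 28
[2:5]: 34
[3:6]: 26
[4:7]: 30
[5:8]: 26
[6:9]: 45

Max: 45 at [6:9]


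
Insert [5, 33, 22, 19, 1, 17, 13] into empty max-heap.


Insert 5: [5]
Insert 33: [33, 5]
Insert 22: [33, 5, 22]
Insert 19: [33, 19, 22, 5]
Insert 1: [33, 19, 22, 5, 1]
Insert 17: [33, 19, 22, 5, 1, 17]
Insert 13: [33, 19, 22, 5, 1, 17, 13]

Final heap: [33, 19, 22, 5, 1, 17, 13]


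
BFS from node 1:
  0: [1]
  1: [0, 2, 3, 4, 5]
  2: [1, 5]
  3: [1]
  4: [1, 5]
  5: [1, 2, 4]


Visit 1, enqueue [0, 2, 3, 4, 5]
Visit 0, enqueue []
Visit 2, enqueue []
Visit 3, enqueue []
Visit 4, enqueue []
Visit 5, enqueue []

BFS order: [1, 0, 2, 3, 4, 5]


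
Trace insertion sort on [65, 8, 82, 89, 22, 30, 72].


Initial: [65, 8, 82, 89, 22, 30, 72]
Insert 8: [8, 65, 82, 89, 22, 30, 72]
Insert 82: [8, 65, 82, 89, 22, 30, 72]
Insert 89: [8, 65, 82, 89, 22, 30, 72]
Insert 22: [8, 22, 65, 82, 89, 30, 72]
Insert 30: [8, 22, 30, 65, 82, 89, 72]
Insert 72: [8, 22, 30, 65, 72, 82, 89]

Sorted: [8, 22, 30, 65, 72, 82, 89]


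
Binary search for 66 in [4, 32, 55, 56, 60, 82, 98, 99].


Step 1: lo=0, hi=7, mid=3, val=56
Step 2: lo=4, hi=7, mid=5, val=82
Step 3: lo=4, hi=4, mid=4, val=60

Not found


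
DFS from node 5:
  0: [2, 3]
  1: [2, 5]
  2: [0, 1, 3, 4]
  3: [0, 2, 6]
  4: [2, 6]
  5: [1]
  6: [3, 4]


Visit 5, push [1]
Visit 1, push [2]
Visit 2, push [4, 3, 0]
Visit 0, push [3]
Visit 3, push [6]
Visit 6, push [4]
Visit 4, push []

DFS order: [5, 1, 2, 0, 3, 6, 4]


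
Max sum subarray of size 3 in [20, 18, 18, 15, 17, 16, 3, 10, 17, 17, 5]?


[0:3]: 56
[1:4]: 51
[2:5]: 50
[3:6]: 48
[4:7]: 36
[5:8]: 29
[6:9]: 30
[7:10]: 44
[8:11]: 39

Max: 56 at [0:3]


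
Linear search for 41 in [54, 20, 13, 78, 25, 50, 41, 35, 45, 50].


i=0: 54!=41
i=1: 20!=41
i=2: 13!=41
i=3: 78!=41
i=4: 25!=41
i=5: 50!=41
i=6: 41==41 found!

Found at 6, 7 comps


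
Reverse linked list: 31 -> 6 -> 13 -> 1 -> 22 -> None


Step 1: curr=31, set curr.next=prev(None) | reversed so far: 31
Step 2: curr=6, set curr.next=prev(31) | reversed so far: 6 -> 31
Step 3: curr=13, set curr.next=prev(6) | reversed so far: 13 -> 6 -> 31
Step 4: curr=1, set curr.next=prev(13) | reversed so far: 1 -> 13 -> 6 -> 31
Step 5: curr=22, set curr.next=prev(1) | reversed so far: 22 -> 1 -> 13 -> 6 -> 31

22 -> 1 -> 13 -> 6 -> 31 -> None


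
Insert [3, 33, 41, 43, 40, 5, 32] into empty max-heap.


Insert 3: [3]
Insert 33: [33, 3]
Insert 41: [41, 3, 33]
Insert 43: [43, 41, 33, 3]
Insert 40: [43, 41, 33, 3, 40]
Insert 5: [43, 41, 33, 3, 40, 5]
Insert 32: [43, 41, 33, 3, 40, 5, 32]

Final heap: [43, 41, 33, 3, 40, 5, 32]


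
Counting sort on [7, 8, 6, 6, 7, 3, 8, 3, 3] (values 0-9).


Input: [7, 8, 6, 6, 7, 3, 8, 3, 3]
Counts: [0, 0, 0, 3, 0, 0, 2, 2, 2, 0]

Sorted: [3, 3, 3, 6, 6, 7, 7, 8, 8]


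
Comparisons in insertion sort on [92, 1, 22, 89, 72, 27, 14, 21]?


Algorithm: insertion sort
Input: [92, 1, 22, 89, 72, 27, 14, 21]
Sorted: [1, 14, 21, 22, 27, 72, 89, 92]

24


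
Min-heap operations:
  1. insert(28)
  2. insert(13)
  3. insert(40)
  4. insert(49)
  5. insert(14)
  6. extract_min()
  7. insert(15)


insert(28) -> [28]
insert(13) -> [13, 28]
insert(40) -> [13, 28, 40]
insert(49) -> [13, 28, 40, 49]
insert(14) -> [13, 14, 40, 49, 28]
extract_min()->13, [14, 28, 40, 49]
insert(15) -> [14, 15, 40, 49, 28]

Final heap: [14, 15, 40, 49, 28]


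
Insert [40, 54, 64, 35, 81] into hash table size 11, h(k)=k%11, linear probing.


Insert 40: h=7 -> slot 7
Insert 54: h=10 -> slot 10
Insert 64: h=9 -> slot 9
Insert 35: h=2 -> slot 2
Insert 81: h=4 -> slot 4

Table: [None, None, 35, None, 81, None, None, 40, None, 64, 54]


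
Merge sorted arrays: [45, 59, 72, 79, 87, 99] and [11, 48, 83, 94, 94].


Take 11 from B
Take 45 from A
Take 48 from B
Take 59 from A
Take 72 from A
Take 79 from A
Take 83 from B
Take 87 from A
Take 94 from B
Take 94 from B

Merged: [11, 45, 48, 59, 72, 79, 83, 87, 94, 94, 99]


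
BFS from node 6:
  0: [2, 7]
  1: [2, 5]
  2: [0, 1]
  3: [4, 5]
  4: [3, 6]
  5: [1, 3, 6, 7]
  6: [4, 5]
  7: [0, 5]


Visit 6, enqueue [4, 5]
Visit 4, enqueue [3]
Visit 5, enqueue [1, 7]
Visit 3, enqueue []
Visit 1, enqueue [2]
Visit 7, enqueue [0]
Visit 2, enqueue []
Visit 0, enqueue []

BFS order: [6, 4, 5, 3, 1, 7, 2, 0]


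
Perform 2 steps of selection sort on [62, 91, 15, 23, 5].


Initial: [62, 91, 15, 23, 5]
Step 1: min=5 at 4
  Swap: [5, 91, 15, 23, 62]
Step 2: min=15 at 2
  Swap: [5, 15, 91, 23, 62]

After 2 steps: [5, 15, 91, 23, 62]


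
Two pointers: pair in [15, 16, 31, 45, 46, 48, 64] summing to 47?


lo=0(15)+hi=6(64)=79
lo=0(15)+hi=5(48)=63
lo=0(15)+hi=4(46)=61
lo=0(15)+hi=3(45)=60
lo=0(15)+hi=2(31)=46
lo=1(16)+hi=2(31)=47

Yes: 16+31=47


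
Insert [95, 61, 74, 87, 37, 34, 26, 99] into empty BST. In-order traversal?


Insert 95: root
Insert 61: L from 95
Insert 74: L from 95 -> R from 61
Insert 87: L from 95 -> R from 61 -> R from 74
Insert 37: L from 95 -> L from 61
Insert 34: L from 95 -> L from 61 -> L from 37
Insert 26: L from 95 -> L from 61 -> L from 37 -> L from 34
Insert 99: R from 95

In-order: [26, 34, 37, 61, 74, 87, 95, 99]


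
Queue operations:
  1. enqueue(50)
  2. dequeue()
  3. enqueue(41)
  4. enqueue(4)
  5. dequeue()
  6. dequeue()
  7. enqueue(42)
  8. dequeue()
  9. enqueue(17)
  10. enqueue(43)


enqueue(50) -> [50]
dequeue()->50, []
enqueue(41) -> [41]
enqueue(4) -> [41, 4]
dequeue()->41, [4]
dequeue()->4, []
enqueue(42) -> [42]
dequeue()->42, []
enqueue(17) -> [17]
enqueue(43) -> [17, 43]

Final queue: [17, 43]


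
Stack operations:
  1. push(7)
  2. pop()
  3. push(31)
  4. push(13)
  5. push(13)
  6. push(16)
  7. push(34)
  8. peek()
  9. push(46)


push(7) -> [7]
pop()->7, []
push(31) -> [31]
push(13) -> [31, 13]
push(13) -> [31, 13, 13]
push(16) -> [31, 13, 13, 16]
push(34) -> [31, 13, 13, 16, 34]
peek()->34
push(46) -> [31, 13, 13, 16, 34, 46]

Final stack: [31, 13, 13, 16, 34, 46]


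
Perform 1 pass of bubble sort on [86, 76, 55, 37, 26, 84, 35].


Initial: [86, 76, 55, 37, 26, 84, 35]
Pass 1: [76, 55, 37, 26, 84, 35, 86] (6 swaps)

After 1 pass: [76, 55, 37, 26, 84, 35, 86]


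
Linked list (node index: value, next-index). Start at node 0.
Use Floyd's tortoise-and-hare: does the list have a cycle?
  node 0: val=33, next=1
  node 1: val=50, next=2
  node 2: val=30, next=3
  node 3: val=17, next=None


Floyd's tortoise (slow, +1) and hare (fast, +2):
  init: slow=0, fast=0
  step 1: slow=1, fast=2
  step 2: fast 2->3->None, no cycle

Cycle: no


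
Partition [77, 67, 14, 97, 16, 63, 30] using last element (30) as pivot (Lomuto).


Pivot: 30
  14 <= 30: swap -> [14, 67, 77, 97, 16, 63, 30]
  16 <= 30: swap -> [14, 16, 77, 97, 67, 63, 30]
Place pivot at 2: [14, 16, 30, 97, 67, 63, 77]

Partitioned: [14, 16, 30, 97, 67, 63, 77]


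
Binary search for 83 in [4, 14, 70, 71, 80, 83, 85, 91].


Step 1: lo=0, hi=7, mid=3, val=71
Step 2: lo=4, hi=7, mid=5, val=83

Found at index 5


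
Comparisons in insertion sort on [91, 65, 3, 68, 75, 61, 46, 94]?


Algorithm: insertion sort
Input: [91, 65, 3, 68, 75, 61, 46, 94]
Sorted: [3, 46, 61, 65, 68, 75, 91, 94]

19


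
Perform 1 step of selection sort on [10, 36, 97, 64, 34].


Initial: [10, 36, 97, 64, 34]
Step 1: min=10 at 0
  Swap: [10, 36, 97, 64, 34]

After 1 step: [10, 36, 97, 64, 34]


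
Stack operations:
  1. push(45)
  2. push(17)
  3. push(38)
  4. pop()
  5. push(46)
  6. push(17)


push(45) -> [45]
push(17) -> [45, 17]
push(38) -> [45, 17, 38]
pop()->38, [45, 17]
push(46) -> [45, 17, 46]
push(17) -> [45, 17, 46, 17]

Final stack: [45, 17, 46, 17]


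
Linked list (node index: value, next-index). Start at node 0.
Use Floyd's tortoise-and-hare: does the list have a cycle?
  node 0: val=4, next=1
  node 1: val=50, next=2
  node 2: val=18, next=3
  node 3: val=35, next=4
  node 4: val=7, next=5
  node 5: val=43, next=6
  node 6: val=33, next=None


Floyd's tortoise (slow, +1) and hare (fast, +2):
  init: slow=0, fast=0
  step 1: slow=1, fast=2
  step 2: slow=2, fast=4
  step 3: slow=3, fast=6
  step 4: fast -> None, no cycle

Cycle: no


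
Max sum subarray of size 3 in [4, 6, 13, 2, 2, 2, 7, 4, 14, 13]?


[0:3]: 23
[1:4]: 21
[2:5]: 17
[3:6]: 6
[4:7]: 11
[5:8]: 13
[6:9]: 25
[7:10]: 31

Max: 31 at [7:10]


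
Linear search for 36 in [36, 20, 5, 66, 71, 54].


i=0: 36==36 found!

Found at 0, 1 comps


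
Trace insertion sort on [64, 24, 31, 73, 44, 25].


Initial: [64, 24, 31, 73, 44, 25]
Insert 24: [24, 64, 31, 73, 44, 25]
Insert 31: [24, 31, 64, 73, 44, 25]
Insert 73: [24, 31, 64, 73, 44, 25]
Insert 44: [24, 31, 44, 64, 73, 25]
Insert 25: [24, 25, 31, 44, 64, 73]

Sorted: [24, 25, 31, 44, 64, 73]


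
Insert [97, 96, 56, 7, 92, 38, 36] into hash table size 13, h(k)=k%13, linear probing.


Insert 97: h=6 -> slot 6
Insert 96: h=5 -> slot 5
Insert 56: h=4 -> slot 4
Insert 7: h=7 -> slot 7
Insert 92: h=1 -> slot 1
Insert 38: h=12 -> slot 12
Insert 36: h=10 -> slot 10

Table: [None, 92, None, None, 56, 96, 97, 7, None, None, 36, None, 38]
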